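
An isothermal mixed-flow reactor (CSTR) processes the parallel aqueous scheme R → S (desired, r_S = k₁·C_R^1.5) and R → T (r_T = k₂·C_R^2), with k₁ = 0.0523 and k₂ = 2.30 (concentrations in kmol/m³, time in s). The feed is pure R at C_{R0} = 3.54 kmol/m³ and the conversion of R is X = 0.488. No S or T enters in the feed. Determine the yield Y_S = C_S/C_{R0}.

0.00811

Exit C_R = C_{R0}(1−X) = 3.54×0.512 = 1.812 kmol/m³.
Rates in a CSTR are evaluated at the outlet concentration: r_S = 0.0523×1.812^1.5 = 0.1276, r_T = 2.30×1.812^2 = 7.556.
Fraction of consumed R going to S: r_S/(r_S+r_T) = 0.01661.
C_S = 0.01661·C_{R0}·X = 0.01661×3.54×0.488 = 0.0287 kmol/m³; Y_S = C_S/C_{R0} = 0.00811.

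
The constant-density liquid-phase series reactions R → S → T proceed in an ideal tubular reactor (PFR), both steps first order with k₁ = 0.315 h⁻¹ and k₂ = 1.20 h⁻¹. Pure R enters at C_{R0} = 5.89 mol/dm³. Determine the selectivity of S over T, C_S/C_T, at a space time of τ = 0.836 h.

Solving the coupled first-order balances gives C_S(τ) = [k₁/(k₂−k₁)]·C_{R0}·(e^(−k₁τ) − e^(−k₂τ)).
e^(−k₁τ) = e^(−0.315×0.836) = e^(−0.2633) = 0.7685; e^(−k₂τ) = e^(−1.003) = 0.3667.
C_S = 0.315×5.89/(1.20−0.315) × (0.7685−0.3667) = 2.096×0.4018 = 0.8423 mol/dm³.
C_R = C_{R0}e^(−k₁τ) = 4.526 mol/dm³, so C_T = C_{R0}−C_R−C_S = 0.5213 mol/dm³; C_S/C_T = 1.62.

1.62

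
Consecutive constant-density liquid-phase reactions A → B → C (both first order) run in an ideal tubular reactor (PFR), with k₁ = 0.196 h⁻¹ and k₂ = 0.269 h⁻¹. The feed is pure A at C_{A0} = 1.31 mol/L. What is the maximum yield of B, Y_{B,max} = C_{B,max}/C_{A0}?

For a first-order series the maximum intermediate yield is C_{B,max}/C_{A0} = (k₁/k₂)^[k₂/(k₂−k₁)].
= (0.196/0.269)^(0.269/(0.269−0.196)) = (0.7286)^(3.685) = 0.3114.

0.311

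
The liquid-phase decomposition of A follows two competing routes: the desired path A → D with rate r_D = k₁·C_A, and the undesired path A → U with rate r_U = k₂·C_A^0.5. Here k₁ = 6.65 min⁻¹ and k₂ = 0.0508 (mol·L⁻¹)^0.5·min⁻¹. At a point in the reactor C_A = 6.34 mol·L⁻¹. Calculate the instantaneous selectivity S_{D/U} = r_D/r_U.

S_{D/U} = r_D/r_U = (k₁·C_A)/(k₂·C_A^0.5) = (k₁/k₂)·C_A^0.5.
= (6.65×6.340) / (0.0508×6.340^0.5) = 42.16/0.1279 = 330.
Since the desired path is higher order in A, keeping C_A high (PFR or concentrated feed) favours D.

330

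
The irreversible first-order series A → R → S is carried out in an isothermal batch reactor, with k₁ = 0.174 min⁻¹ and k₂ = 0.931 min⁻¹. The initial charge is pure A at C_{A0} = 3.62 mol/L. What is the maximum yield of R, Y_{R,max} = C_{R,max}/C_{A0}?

Evaluating C_R at t_opt = ln(k₂/k₁)/(k₂−k₁) gives C_{R,max}/C_{A0} = (k₁/k₂)^[k₂/(k₂−k₁)].
= (0.174/0.931)^(0.931/(0.931−0.174)) = (0.1869)^(1.230) = 0.1271.

0.127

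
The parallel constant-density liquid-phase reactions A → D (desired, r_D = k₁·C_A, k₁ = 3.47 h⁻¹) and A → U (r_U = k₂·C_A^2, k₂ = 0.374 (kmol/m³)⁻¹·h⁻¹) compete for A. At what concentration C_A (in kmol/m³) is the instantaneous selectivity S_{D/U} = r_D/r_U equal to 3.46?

2.68 kmol/m³

S_{D/U} = (k₁/k₂)·C_A⁻¹ ⇒ C_A = (S·k₂/k₁)^(-1).
= (3.46×0.374/3.47)^(-1) = (0.3729)^(-1) = 2.68 kmol/m³.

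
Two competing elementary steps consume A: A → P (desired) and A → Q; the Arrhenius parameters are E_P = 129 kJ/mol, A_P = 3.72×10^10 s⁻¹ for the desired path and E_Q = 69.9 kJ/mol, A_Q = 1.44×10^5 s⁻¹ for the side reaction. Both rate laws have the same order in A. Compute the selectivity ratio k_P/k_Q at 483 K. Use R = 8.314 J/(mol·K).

0.105

Since both paths have the same order in A, the concentration cancels and S_{P/Q} = k_P/k_Q = (A_P/A_Q)·exp[(E_Q−E_P)/(RT)].
(E_Q−E_P)/(RT) = (69.9−129)×10³/(8.314×483) = -59100/4016 = -14.72.
k_P/k_Q = (3.72×10^10/1.44×10^5)·exp(-14.72) = 2.583×10^5 × 4.058×10^-7 = 0.105.
Since E_P > E_Q, raising the temperature improves selectivity toward P.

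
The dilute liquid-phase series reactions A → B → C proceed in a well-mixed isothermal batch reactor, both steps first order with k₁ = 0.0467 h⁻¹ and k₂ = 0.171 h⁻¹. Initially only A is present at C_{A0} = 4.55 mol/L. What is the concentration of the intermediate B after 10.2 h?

The intermediate concentration in a first-order A→B→C sequence is C_B = k₁C_{A0}(e^(−k₁t) − e^(−k₂t))/(k₂−k₁).
e^(−k₁t) = e^(−0.0467×10.2) = e^(−0.4763) = 0.6211; e^(−k₂t) = e^(−1.744) = 0.1748.
C_B = 0.0467×4.55/(0.171−0.0467) × (0.6211−0.1748) = 1.709×0.4463 = 0.7629 mol/L.

0.763 mol/L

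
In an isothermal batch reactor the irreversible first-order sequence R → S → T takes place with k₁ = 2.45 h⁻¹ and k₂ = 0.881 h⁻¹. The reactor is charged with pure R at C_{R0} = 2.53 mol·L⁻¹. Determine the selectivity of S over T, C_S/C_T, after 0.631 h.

Solving the coupled first-order balances gives C_S(t) = [k₁/(k₂−k₁)]·C_{R0}·(e^(−k₁t) − e^(−k₂t)).
e^(−k₁t) = e^(−2.45×0.631) = e^(−1.546) = 0.2131; e^(−k₂t) = e^(−0.5559) = 0.5735.
C_S = 2.45×2.53/(0.881−2.45) × (0.2131−0.5735) = (-3.951)×(-0.3604) = 1.424 mol·L⁻¹.
C_R = C_{R0}e^(−k₁t) = 0.5392 mol·L⁻¹, so C_T = C_{R0}−C_R−C_S = 0.5669 mol·L⁻¹; C_S/C_T = 2.51.

2.51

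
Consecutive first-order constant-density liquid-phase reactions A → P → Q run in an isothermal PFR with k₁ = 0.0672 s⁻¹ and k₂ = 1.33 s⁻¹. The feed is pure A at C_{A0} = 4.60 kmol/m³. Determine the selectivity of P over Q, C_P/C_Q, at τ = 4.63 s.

0.170

Solving the coupled first-order balances gives C_P(τ) = [k₁/(k₂−k₁)]·C_{A0}·(e^(−k₁τ) − e^(−k₂τ)).
e^(−k₁τ) = e^(−0.0672×4.63) = e^(−0.3111) = 0.7326; e^(−k₂τ) = e^(−6.158) = 0.002117.
C_P = 0.0672×4.60/(1.33−0.0672) × (0.7326−0.002117) = 0.2448×0.7305 = 0.1788 kmol/m³.
C_A = C_{A0}e^(−k₁τ) = 3.370 kmol/m³, so C_Q = C_{A0}−C_A−C_P = 1.051 kmol/m³; C_P/C_Q = 0.170.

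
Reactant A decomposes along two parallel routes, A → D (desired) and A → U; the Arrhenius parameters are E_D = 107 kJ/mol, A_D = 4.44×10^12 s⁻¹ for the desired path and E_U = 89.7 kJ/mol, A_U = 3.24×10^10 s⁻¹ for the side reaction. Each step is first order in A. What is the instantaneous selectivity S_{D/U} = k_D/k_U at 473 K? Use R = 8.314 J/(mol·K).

Since both paths have the same order in A, the concentration cancels and S_{D/U} = k_D/k_U = (A_D/A_U)·exp[(E_U−E_D)/(RT)].
(E_U−E_D)/(RT) = (89.7−107)×10³/(8.314×473) = -17300/3933 = -4.399.
k_D/k_U = (4.44×10^12/3.24×10^10)·exp(-4.399) = 137.0 × 0.01229 = 1.68.
Since E_D > E_U, raising the temperature improves selectivity toward D.

1.68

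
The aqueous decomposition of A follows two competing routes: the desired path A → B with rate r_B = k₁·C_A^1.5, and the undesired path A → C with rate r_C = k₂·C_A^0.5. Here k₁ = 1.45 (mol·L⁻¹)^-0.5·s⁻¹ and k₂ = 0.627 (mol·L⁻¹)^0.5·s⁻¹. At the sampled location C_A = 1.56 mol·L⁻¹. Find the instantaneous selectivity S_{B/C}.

S_{B/C} = r_B/r_C = (k₁·C_A^1.5)/(k₂·C_A^0.5) = (k₁/k₂)·C_A.
= (1.45×1.560^1.5) / (0.627×1.560^0.5) = 2.825/0.7831 = 3.61.
Since the desired path is higher order in A, keeping C_A high (PFR or concentrated feed) favours B.

3.61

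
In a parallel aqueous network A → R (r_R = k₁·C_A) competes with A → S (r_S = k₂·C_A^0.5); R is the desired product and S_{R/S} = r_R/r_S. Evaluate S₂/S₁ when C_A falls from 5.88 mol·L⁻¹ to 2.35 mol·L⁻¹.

0.632

S_{R/S} = (k₁/k₂)·C_A^0.5, so S₂/S₁ = (C_{A,2}/C_{A,1})^0.5.
= (2.35/5.88)^0.5 = (0.3997)^0.5 = 0.632.
Selectivity toward R falls as C_A falls — high-concentration operation is favoured.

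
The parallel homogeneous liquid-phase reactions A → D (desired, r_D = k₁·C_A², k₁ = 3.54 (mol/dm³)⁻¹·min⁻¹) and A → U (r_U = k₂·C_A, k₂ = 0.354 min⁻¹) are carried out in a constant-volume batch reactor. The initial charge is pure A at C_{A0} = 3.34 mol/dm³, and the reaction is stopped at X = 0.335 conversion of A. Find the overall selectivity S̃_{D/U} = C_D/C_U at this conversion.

C_A = C_{A0}(1−X) = 2.221 mol/dm³.
Along a PFR/batch, dC_U/dC_A = −r_U/(r_D+r_U) = −k₂/(k₂+k₁·C_A).
Integrating from C_{A0} to C_A: C_U = (0.354/3.54)·ln[(0.354+3.54·3.34)/(0.354+3.54·2.22)] = 0.1000·ln(12.18/8.217) = 0.03934 mol/dm³.
Then C_D = (C_{A0}−C_A) − C_U = 1.119 − 0.03934 = 1.080 mol/dm³.
S̃_{D/U} = C_D/C_U = 1.080/0.03934 = 27.4.

27.4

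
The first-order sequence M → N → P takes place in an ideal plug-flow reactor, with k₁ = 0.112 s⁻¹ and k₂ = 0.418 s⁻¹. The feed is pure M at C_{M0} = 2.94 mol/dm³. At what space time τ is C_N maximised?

4.30 s

The intermediate peaks when r₁ = r₂, i.e. k₁e^(−k₁τ) = k₂e^(−k₂τ), giving τ_opt = ln(k₂/k₁)/(k₂−k₁).
= ln(0.418/0.112)/(0.418−0.112) = ln(3.732)/0.3060 = 1.317/0.3060 = 4.30 s.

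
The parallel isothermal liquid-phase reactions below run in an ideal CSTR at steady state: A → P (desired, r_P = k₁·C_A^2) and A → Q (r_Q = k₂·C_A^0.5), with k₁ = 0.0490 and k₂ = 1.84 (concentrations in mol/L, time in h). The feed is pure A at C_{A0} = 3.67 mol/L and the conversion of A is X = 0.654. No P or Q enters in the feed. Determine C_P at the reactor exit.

Exit C_A = C_{A0}(1−X) = 3.67×0.346 = 1.270 mol/L.
A CSTR operates uniformly at the exit composition, giving r_P = 0.07901 and r_Q = 2.073 (each k·C_A^n at C_A = 1.270).
Fraction of consumed A going to P: r_P/(r_P+r_Q) = 0.03671.
C_P = 0.03671·C_{A0}·X = 0.03671×3.67×0.654 = 0.0881 mol/L.

0.0881 mol/L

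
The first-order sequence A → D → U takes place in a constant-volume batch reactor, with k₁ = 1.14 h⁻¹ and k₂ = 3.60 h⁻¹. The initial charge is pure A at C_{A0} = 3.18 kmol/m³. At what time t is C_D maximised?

0.467 h

The intermediate peaks when r₁ = r₂, i.e. k₁e^(−k₁t) = k₂e^(−k₂t), giving t_opt = ln(k₂/k₁)/(k₂−k₁).
= ln(3.60/1.14)/(3.60−1.14) = ln(3.158)/2.460 = 1.150/2.460 = 0.467 h.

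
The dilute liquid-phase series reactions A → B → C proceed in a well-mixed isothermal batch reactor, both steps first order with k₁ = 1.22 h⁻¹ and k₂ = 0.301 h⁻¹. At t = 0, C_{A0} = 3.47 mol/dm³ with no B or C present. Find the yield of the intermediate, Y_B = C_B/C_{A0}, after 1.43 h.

0.631

Solving the coupled first-order balances gives C_B(t) = [k₁/(k₂−k₁)]·C_{A0}·(e^(−k₁t) − e^(−k₂t)).
e^(−k₁t) = e^(−1.22×1.43) = e^(−1.745) = 0.1747; e^(−k₂t) = e^(−0.4304) = 0.6502.
C_B = 1.22×3.47/(0.301−1.22) × (0.1747−0.6502) = (-4.607)×(-0.4755) = 2.190 mol/dm³.
Y_B = C_B/C_{A0} = 2.190/3.47 = 0.631.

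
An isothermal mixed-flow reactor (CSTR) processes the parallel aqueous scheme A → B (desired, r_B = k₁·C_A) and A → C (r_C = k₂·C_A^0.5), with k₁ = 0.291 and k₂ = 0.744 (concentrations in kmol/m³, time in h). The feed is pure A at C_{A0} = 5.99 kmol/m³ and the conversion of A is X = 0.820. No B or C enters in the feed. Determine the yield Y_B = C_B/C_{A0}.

Exit C_A = C_{A0}(1−X) = 5.99×0.180 = 1.078 kmol/m³.
A CSTR operates uniformly at the exit composition, giving r_B = 0.3138 and r_C = 0.7725 (each k·C_A^n at C_A = 1.078).
Fraction of consumed A going to B: r_B/(r_B+r_C) = 0.2888.
C_B = 0.2888·C_{A0}·X = 0.2888×5.99×0.820 = 1.42 kmol/m³; Y_B = C_B/C_{A0} = 0.237.

0.237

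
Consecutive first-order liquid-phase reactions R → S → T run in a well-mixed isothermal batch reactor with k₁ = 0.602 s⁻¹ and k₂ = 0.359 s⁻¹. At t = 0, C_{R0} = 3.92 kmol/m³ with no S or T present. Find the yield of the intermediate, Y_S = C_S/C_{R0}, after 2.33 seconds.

0.464

Solving the coupled first-order balances gives C_S(t) = [k₁/(k₂−k₁)]·C_{R0}·(e^(−k₁t) − e^(−k₂t)).
e^(−k₁t) = e^(−0.602×2.33) = e^(−1.403) = 0.2459; e^(−k₂t) = e^(−0.8365) = 0.4332.
C_S = 0.602×3.92/(0.359−0.602) × (0.2459−0.4332) = (-9.711)×(-0.1873) = 1.819 kmol/m³.
Y_S = C_S/C_{R0} = 1.819/3.92 = 0.464.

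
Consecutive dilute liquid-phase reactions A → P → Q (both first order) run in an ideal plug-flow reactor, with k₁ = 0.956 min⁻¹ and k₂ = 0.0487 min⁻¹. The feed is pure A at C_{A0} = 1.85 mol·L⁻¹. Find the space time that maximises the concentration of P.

3.28 min

Setting dC_P/dτ = 0 gives τ_opt = ln(k₂/k₁)/(k₂−k₁).
= ln(0.0487/0.956)/(0.0487−0.956) = ln(0.05094)/-0.9073 = -2.977/-0.9073 = 3.28 min.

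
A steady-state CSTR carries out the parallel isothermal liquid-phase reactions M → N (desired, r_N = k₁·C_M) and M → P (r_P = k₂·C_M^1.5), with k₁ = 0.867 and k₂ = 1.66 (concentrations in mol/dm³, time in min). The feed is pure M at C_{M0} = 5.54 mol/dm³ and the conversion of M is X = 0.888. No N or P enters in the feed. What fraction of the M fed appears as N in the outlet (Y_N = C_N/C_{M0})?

Exit C_M = C_{M0}(1−X) = 5.54×0.112 = 0.6205 mol/dm³.
A CSTR operates uniformly at the exit composition, giving r_N = 0.5380 and r_P = 0.8113 (each k·C_M^n at C_M = 0.6205).
Fraction of consumed M going to N: r_N/(r_N+r_P) = 0.3987.
C_N = 0.3987·C_{M0}·X = 0.3987×5.54×0.888 = 1.96 mol/dm³; Y_N = C_N/C_{M0} = 0.354.

0.354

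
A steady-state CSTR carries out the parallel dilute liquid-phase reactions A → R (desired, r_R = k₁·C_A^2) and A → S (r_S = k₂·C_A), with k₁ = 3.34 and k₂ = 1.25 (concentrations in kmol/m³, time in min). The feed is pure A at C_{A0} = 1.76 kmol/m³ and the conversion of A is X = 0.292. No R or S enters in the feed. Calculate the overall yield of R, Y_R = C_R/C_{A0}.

Exit C_A = C_{A0}(1−X) = 1.76×0.708 = 1.246 kmol/m³.
A CSTR operates uniformly at the exit composition, giving r_R = 5.186 and r_S = 1.558 (each k·C_A^n at C_A = 1.246).
Fraction of consumed A going to R: r_R/(r_R+r_S) = 0.7690.
C_R = 0.7690·C_{A0}·X = 0.7690×1.76×0.292 = 0.395 kmol/m³; Y_R = C_R/C_{A0} = 0.225.

0.225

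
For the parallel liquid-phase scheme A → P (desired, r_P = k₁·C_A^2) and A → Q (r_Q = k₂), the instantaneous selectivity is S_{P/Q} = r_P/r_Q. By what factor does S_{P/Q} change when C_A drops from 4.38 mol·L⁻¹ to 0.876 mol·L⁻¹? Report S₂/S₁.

0.0400

S_{P/Q} = (k₁/k₂)·C_A^2, so S₂/S₁ = (C_{A,2}/C_{A,1})^2.
= (0.876/4.38)^2 = (0.2000)^2 = 0.0400.
Selectivity toward P falls as C_A falls — high-concentration operation is favoured.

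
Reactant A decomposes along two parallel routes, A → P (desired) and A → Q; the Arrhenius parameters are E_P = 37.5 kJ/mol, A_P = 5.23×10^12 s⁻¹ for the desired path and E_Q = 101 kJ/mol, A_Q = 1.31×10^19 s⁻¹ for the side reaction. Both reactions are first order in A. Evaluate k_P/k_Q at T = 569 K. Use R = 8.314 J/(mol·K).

k_P/k_Q = (A_P/A_Q)·exp[−(E_P−E_Q)/(RT)] = (A_P/A_Q)·exp[(E_Q−E_P)/(RT)].
(E_Q−E_P)/(RT) = (101−37.5)×10³/(8.314×569) = 63500/4731 = 13.42.
k_P/k_Q = (5.23×10^12/1.31×10^19)·exp(13.42) = 3.992×10^-7 × 6.754×10^5 = 0.270.
Since E_P < E_Q, lowering the temperature improves selectivity toward P.

0.270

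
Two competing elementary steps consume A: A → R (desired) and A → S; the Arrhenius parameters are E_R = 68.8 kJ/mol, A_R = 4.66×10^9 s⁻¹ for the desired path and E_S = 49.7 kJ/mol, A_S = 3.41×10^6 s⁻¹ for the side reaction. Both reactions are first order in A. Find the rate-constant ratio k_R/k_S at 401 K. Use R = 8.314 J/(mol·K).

k_R/k_S = (A_R/A_S)·exp[−(E_R−E_S)/(RT)] = (A_R/A_S)·exp[(E_S−E_R)/(RT)].
(E_S−E_R)/(RT) = (49.7−68.8)×10³/(8.314×401) = -19100/3334 = -5.729.
k_R/k_S = (4.66×10^9/3.41×10^6)·exp(-5.729) = 1367 × 0.003250 = 4.44.
Since E_R > E_S, raising the temperature improves selectivity toward R.

4.44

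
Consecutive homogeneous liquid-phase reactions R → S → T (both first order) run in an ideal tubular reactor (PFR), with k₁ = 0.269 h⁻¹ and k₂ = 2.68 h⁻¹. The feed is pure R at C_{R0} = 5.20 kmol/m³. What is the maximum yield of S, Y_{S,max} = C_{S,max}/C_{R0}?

0.0777

At the optimum, C_{S,max}/C_{R0} = (k₁/k₂)^[k₂/(k₂−k₁)].
= (0.269/2.68)^(2.68/(2.68−0.269)) = (0.1004)^(1.112) = 0.07767.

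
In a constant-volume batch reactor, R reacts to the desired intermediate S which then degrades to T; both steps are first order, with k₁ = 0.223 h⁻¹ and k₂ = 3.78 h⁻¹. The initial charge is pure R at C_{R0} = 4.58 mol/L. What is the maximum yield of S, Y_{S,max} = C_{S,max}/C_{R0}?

0.0494

For a first-order series the maximum intermediate yield is C_{S,max}/C_{R0} = (k₁/k₂)^[k₂/(k₂−k₁)].
= (0.223/3.78)^(3.78/(3.78−0.223)) = (0.05899)^(1.063) = 0.04940.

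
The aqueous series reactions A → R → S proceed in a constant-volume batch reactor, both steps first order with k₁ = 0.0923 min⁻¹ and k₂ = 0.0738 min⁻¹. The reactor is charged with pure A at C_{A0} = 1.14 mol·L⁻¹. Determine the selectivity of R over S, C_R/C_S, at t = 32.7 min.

For first-order series with pure A initially, C_R(t) = k₁C_{A0}/(k₂−k₁)·(e^(−k₁t) − e^(−k₂t)).
e^(−k₁t) = e^(−0.0923×32.7) = e^(−3.018) = 0.04889; e^(−k₂t) = e^(−2.413) = 0.08952.
C_R = 0.0923×1.14/(0.0738−0.0923) × (0.04889−0.08952) = (-5.688)×(-0.04063) = 0.2311 mol·L⁻¹.
C_A = C_{A0}e^(−k₁t) = 0.05573 mol·L⁻¹, so C_S = C_{A0}−C_A−C_R = 0.8532 mol·L⁻¹; C_R/C_S = 0.271.

0.271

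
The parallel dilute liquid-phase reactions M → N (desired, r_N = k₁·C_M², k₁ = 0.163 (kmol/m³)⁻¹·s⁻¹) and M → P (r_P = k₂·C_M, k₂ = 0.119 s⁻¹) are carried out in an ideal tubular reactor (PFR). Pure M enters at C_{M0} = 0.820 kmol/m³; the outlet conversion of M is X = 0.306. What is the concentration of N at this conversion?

C_M = C_{M0}(1−X) = 0.5691 kmol/m³.
Along a PFR/batch, dC_P/dC_M = −r_P/(r_N+r_P) = −k₂/(k₂+k₁·C_M).
Integrating from C_{M0} to C_M: C_P = (0.119/0.163)·ln[(0.119+0.163·0.820)/(0.119+0.163·0.569)] = 0.7301·ln(0.2527/0.2118) = 0.1289 kmol/m³.
Then C_N = (C_{M0}−C_M) − C_P = 0.2509 − 0.1289 = 0.1220 kmol/m³.

0.122 kmol/m³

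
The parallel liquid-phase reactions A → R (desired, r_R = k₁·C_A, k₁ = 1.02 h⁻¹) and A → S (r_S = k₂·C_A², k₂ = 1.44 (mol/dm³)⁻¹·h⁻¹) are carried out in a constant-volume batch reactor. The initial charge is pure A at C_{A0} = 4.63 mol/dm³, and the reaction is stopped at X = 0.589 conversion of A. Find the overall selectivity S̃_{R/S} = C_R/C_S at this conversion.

0.228

C_A = C_{A0}(1−X) = 1.903 mol/dm³.
Along a PFR/batch, dC_R/dC_A = −r_R/(r_R+r_S) = −k₁/(k₁+k₂·C_A).
Integrating from C_{A0} to C_A: C_R = (1.02/1.44)·ln[(1.02+1.44·4.63)/(1.02+1.44·1.90)] = 0.7083·ln(7.687/3.760) = 0.5065 mol/dm³.
C_S = (C_{A0}−C_A)−C_R = 2.221 mol/dm³; S̃_{R/S} = 0.5065/2.221 = 0.228.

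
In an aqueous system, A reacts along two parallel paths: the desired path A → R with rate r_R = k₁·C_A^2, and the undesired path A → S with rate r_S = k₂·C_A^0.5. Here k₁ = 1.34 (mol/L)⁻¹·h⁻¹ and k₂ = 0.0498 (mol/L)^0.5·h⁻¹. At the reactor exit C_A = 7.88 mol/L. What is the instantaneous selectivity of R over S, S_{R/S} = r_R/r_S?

595

S_{R/S} = r_R/r_S = (k₁·C_A^2)/(k₂·C_A^0.5) = (k₁/k₂)·C_A^1.5.
= (1.34×7.880^2) / (0.0498×7.880^0.5) = 83.21/0.1398 = 595.
Since the desired path is higher order in A, keeping C_A high (PFR or concentrated feed) favours R.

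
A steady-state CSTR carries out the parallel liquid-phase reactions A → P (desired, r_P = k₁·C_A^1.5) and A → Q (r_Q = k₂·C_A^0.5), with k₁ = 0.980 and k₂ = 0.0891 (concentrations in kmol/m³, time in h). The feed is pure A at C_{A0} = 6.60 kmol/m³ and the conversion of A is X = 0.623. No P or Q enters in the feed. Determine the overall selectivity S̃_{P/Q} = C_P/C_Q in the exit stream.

Exit C_A = C_{A0}(1−X) = 6.60×0.377 = 2.488 kmol/m³.
In a CSTR the entire volume is at exit conditions, so r_P = 0.980×2.488^1.5 = 3.846 and r_Q = 0.0891×2.488^0.5 = 0.1405.
Overall selectivity = C_P/C_Q = r_Pτ/(r_Qτ) = r_P/r_Q = 27.4.

27.4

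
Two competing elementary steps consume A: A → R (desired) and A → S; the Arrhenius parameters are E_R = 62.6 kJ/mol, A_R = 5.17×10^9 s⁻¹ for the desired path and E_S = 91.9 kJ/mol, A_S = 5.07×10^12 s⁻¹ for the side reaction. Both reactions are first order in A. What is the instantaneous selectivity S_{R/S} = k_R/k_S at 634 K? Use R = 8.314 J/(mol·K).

k_R/k_S = (A_R/A_S)·exp[−(E_R−E_S)/(RT)] = (A_R/A_S)·exp[(E_S−E_R)/(RT)].
(E_S−E_R)/(RT) = (91.9−62.6)×10³/(8.314×634) = 29300/5271 = 5.559.
k_R/k_S = (5.17×10^9/5.07×10^12)·exp(5.559) = 0.001020 × 259.5 = 0.265.

0.265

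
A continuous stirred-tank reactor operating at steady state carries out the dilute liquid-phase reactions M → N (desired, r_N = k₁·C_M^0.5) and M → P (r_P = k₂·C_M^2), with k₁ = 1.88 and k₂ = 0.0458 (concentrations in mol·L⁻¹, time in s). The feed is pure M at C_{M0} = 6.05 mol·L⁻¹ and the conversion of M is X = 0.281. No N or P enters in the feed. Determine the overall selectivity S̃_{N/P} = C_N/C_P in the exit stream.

4.52

Exit C_M = C_{M0}(1−X) = 6.05×0.719 = 4.350 mol·L⁻¹.
Rates in a CSTR are evaluated at the outlet concentration: r_N = 1.88×4.350^0.5 = 3.921, r_P = 0.0458×4.350^2 = 0.8666.
Overall selectivity = C_N/C_P = r_Nτ/(r_Pτ) = r_N/r_P = 4.52.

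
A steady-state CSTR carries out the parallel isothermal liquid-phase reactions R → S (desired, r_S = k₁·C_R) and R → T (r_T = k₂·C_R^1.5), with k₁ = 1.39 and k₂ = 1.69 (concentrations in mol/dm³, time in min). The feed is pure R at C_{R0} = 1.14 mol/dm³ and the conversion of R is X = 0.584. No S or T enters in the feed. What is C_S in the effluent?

0.362 mol/dm³

Exit C_R = C_{R0}(1−X) = 1.14×0.416 = 0.4742 mol/dm³.
Rates in a CSTR are evaluated at the outlet concentration: r_S = 1.39×0.4742 = 0.6592, r_T = 1.69×0.4742^1.5 = 0.5519.
Fraction of consumed R going to S: r_S/(r_S+r_T) = 0.5443.
C_S = 0.5443·C_{R0}·X = 0.5443×1.14×0.584 = 0.362 mol/dm³.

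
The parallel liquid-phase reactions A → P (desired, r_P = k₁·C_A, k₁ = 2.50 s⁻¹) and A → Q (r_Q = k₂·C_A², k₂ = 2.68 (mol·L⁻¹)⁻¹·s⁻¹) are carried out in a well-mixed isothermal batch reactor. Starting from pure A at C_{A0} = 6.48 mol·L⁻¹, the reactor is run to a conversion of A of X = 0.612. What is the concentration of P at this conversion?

C_A = C_{A0}(1−X) = 2.514 mol·L⁻¹.
Along a PFR/batch, dC_P/dC_A = −r_P/(r_P+r_Q) = −k₁/(k₁+k₂·C_A).
Integrating from C_{A0} to C_A: C_P = (2.50/2.68)·ln[(2.50+2.68·6.48)/(2.50+2.68·2.51)] = 0.9328·ln(19.87/9.238) = 0.7143 mol·L⁻¹.

0.714 mol·L⁻¹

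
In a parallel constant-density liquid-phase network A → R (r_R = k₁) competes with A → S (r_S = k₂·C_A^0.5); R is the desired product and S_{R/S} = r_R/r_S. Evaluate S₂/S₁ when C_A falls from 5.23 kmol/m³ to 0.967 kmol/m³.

S_{R/S} = (k₁/k₂)·C_A^-0.5, so S₂/S₁ = (C_{A,2}/C_{A,1})^-0.5.
= (0.967/5.23)^(-0.5) = (0.1849)^(-0.5) = 2.33.

2.33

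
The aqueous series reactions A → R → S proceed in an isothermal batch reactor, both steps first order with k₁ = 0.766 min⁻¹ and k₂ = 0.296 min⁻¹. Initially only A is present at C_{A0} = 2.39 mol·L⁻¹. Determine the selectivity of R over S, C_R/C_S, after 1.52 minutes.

Solving the coupled first-order balances gives C_R(t) = [k₁/(k₂−k₁)]·C_{A0}·(e^(−k₁t) − e^(−k₂t)).
e^(−k₁t) = e^(−0.766×1.52) = e^(−1.164) = 0.3121; e^(−k₂t) = e^(−0.4499) = 0.6377.
C_R = 0.766×2.39/(0.296−0.766) × (0.3121−0.6377) = (-3.895)×(-0.3255) = 1.268 mol·L⁻¹.
C_A = C_{A0}e^(−k₁t) = 0.7460 mol·L⁻¹, so C_S = C_{A0}−C_A−C_R = 0.3759 mol·L⁻¹; C_R/C_S = 3.37.

3.37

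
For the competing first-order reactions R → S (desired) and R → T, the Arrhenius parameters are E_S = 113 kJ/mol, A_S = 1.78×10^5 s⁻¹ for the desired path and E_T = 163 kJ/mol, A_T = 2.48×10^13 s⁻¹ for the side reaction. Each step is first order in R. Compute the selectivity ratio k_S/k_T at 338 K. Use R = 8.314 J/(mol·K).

Since both paths have the same order in R, the concentration cancels and S_{S/T} = k_S/k_T = (A_S/A_T)·exp[(E_T−E_S)/(RT)].
(E_T−E_S)/(RT) = (163−113)×10³/(8.314×338) = 50000/2810 = 17.79.
k_S/k_T = (1.78×10^5/2.48×10^13)·exp(17.79) = 7.177×10^-9 × 5.337×10^7 = 0.383.

0.383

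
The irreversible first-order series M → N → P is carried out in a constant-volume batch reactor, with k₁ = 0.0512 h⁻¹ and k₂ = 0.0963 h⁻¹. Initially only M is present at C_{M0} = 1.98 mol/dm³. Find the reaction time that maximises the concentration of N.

14.0 h

For first-order series the maximum of C_N occurs at t_opt = ln(k₂/k₁)/(k₂−k₁).
= ln(0.0963/0.0512)/(0.0963−0.0512) = ln(1.881)/0.04510 = 0.6317/0.04510 = 14.0 h.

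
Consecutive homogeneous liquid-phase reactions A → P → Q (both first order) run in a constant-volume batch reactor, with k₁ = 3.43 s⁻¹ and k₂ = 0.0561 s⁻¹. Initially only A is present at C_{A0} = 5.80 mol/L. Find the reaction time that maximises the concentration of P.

1.22 s

Setting dC_P/dt = 0 gives t_opt = ln(k₂/k₁)/(k₂−k₁).
= ln(0.0561/3.43)/(0.0561−3.43) = ln(0.01636)/-3.374 = -4.113/-3.374 = 1.22 s.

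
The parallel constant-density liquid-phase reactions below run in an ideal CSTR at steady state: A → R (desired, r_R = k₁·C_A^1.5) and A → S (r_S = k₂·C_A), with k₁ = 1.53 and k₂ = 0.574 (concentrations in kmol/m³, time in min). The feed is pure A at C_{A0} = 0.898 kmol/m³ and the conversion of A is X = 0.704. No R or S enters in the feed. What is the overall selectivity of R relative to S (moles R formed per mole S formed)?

Exit C_A = C_{A0}(1−X) = 0.898×0.296 = 0.2658 kmol/m³.
In a CSTR the entire volume is at exit conditions, so r_R = 1.53×0.2658^1.5 = 0.2097 and r_S = 0.574×0.2658 = 0.1526.
Overall selectivity = C_R/C_S = r_Rτ/(r_Sτ) = r_R/r_S = 1.37.

1.37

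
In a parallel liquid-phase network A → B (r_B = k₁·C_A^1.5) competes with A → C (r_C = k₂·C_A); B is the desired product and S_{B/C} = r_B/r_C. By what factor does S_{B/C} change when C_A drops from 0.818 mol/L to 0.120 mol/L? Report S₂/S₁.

S_{B/C} = (k₁/k₂)·C_A^0.5, so S₂/S₁ = (C_{A,2}/C_{A,1})^0.5.
= (0.120/0.818)^0.5 = (0.1467)^0.5 = 0.383.
Selectivity toward B falls as C_A falls — high-concentration operation is favoured.

0.383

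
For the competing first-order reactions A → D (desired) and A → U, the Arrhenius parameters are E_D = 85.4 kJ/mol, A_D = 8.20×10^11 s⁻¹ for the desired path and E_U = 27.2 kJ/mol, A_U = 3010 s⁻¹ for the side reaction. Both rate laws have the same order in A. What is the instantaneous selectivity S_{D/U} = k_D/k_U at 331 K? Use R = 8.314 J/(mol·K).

0.178

With equal orders, S_{D/U} = k_D/k_U = (A_D/A_U)·exp[(E_U−E_D)/(RT)].
(E_U−E_D)/(RT) = (27.2−85.4)×10³/(8.314×331) = -58200/2752 = -21.15.
k_D/k_U = (8.20×10^11/3010)·exp(-21.15) = 2.724×10^8 × 6.534×10^-10 = 0.178.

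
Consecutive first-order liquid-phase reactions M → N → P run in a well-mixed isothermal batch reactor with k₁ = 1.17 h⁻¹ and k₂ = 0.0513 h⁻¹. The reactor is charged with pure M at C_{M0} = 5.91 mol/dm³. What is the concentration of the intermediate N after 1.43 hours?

4.58 mol/dm³

The intermediate concentration in a first-order A→B→C sequence is C_N = k₁C_{M0}(e^(−k₁t) − e^(−k₂t))/(k₂−k₁).
e^(−k₁t) = e^(−1.17×1.43) = e^(−1.673) = 0.1877; e^(−k₂t) = e^(−0.07336) = 0.9293.
C_N = 1.17×5.91/(0.0513−1.17) × (0.1877−0.9293) = (-6.181)×(-0.7416) = 4.584 mol/dm³.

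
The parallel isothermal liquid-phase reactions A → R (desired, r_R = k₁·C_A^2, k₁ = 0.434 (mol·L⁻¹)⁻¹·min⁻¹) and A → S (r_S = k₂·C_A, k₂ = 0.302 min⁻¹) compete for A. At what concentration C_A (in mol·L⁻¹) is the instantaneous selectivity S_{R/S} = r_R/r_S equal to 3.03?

2.11 mol·L⁻¹

S_{R/S} = (k₁/k₂)·C_A ⇒ C_A = S·k₂/k₁.
= 3.03×0.302/0.434 = 2.11 mol·L⁻¹.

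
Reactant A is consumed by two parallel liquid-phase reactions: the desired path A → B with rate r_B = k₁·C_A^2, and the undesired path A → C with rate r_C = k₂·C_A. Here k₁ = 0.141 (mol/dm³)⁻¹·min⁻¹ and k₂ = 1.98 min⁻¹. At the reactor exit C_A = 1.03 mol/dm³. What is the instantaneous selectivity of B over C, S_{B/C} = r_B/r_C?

S_{B/C} = r_B/r_C = (k₁·C_A^2)/(k₂·C_A) = (k₁/k₂)·C_A.
= (0.141×1.030^2) / (1.98×1.030) = 0.1496/2.039 = 0.0733.

0.0733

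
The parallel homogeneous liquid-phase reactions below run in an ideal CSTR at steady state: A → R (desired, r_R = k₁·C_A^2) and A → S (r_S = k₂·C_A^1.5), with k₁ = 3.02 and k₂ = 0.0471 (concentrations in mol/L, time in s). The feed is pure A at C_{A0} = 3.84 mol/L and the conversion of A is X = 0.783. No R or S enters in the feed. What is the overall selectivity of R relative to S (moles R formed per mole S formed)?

Exit C_A = C_{A0}(1−X) = 3.84×0.217 = 0.8333 mol/L.
Rates in a CSTR are evaluated at the outlet concentration: r_R = 3.02×0.8333^2 = 2.097, r_S = 0.0471×0.8333^1.5 = 0.03583.
Overall selectivity = C_R/C_S = r_Rτ/(r_Sτ) = r_R/r_S = 58.5.

58.5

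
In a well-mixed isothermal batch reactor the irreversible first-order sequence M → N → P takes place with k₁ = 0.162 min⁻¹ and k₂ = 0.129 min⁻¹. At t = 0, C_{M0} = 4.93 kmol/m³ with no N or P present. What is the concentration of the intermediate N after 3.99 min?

1.78 kmol/m³

Solving the coupled first-order balances gives C_N(t) = [k₁/(k₂−k₁)]·C_{M0}·(e^(−k₁t) − e^(−k₂t)).
e^(−k₁t) = e^(−0.162×3.99) = e^(−0.6464) = 0.5239; e^(−k₂t) = e^(−0.5147) = 0.5977.
C_N = 0.162×4.93/(0.129−0.162) × (0.5239−0.5977) = (-24.20)×(-0.07373) = 1.785 kmol/m³.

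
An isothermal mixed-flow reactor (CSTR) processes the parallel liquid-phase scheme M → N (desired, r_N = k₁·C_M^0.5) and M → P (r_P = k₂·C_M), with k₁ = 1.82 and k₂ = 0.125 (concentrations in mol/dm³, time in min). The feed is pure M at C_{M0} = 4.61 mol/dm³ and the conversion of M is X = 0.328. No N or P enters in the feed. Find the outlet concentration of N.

Exit C_M = C_{M0}(1−X) = 4.61×0.672 = 3.098 mol/dm³.
A CSTR operates uniformly at the exit composition, giving r_N = 3.203 and r_P = 0.3872 (each k·C_M^n at C_M = 3.098).
Fraction of consumed M going to N: r_N/(r_N+r_P) = 0.8922.
C_N = 0.8922·C_{M0}·X = 0.8922×4.61×0.328 = 1.35 mol/dm³.

1.35 mol/dm³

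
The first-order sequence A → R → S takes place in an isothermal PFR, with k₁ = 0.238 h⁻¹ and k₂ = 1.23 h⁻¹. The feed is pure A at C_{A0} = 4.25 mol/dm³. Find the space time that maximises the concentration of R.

Setting dC_R/dτ = 0 gives τ_opt = ln(k₂/k₁)/(k₂−k₁).
= ln(1.23/0.238)/(1.23−0.238) = ln(5.168)/0.9920 = 1.642/0.9920 = 1.66 h.

1.66 h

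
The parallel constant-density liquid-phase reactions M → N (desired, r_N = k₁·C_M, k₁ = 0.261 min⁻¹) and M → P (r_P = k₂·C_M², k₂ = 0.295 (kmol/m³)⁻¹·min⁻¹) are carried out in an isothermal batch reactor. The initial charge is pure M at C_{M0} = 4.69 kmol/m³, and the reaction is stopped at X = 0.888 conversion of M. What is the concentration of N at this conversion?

1.22 kmol/m³

C_M = C_{M0}(1−X) = 0.5253 kmol/m³.
Along a PFR/batch, dC_N/dC_M = −r_N/(r_N+r_P) = −k₁/(k₁+k₂·C_M).
Integrating from C_{M0} to C_M: C_N = (0.261/0.295)·ln[(0.261+0.295·4.69)/(0.261+0.295·0.525)] = 0.8847·ln(1.645/0.4160) = 1.216 kmol/m³.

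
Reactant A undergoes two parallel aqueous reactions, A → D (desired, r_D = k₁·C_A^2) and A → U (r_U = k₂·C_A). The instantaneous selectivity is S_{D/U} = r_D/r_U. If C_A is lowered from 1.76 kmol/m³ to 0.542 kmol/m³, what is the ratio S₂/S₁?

S_{D/U} = (k₁/k₂)·C_A, so S₂/S₁ = (C_{A,2}/C_{A,1}).
= 0.542/1.76 = 0.308.

0.308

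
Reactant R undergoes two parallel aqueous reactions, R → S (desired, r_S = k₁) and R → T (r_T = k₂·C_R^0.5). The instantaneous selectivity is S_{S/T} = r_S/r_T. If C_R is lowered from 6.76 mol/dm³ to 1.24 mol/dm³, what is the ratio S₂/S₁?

S_{S/T} = (k₁/k₂)·C_R^-0.5, so S₂/S₁ = (C_{R,2}/C_{R,1})^-0.5.
= (1.24/6.76)^(-0.5) = (0.1834)^(-0.5) = 2.33.
Selectivity toward S rises as C_R falls — low-concentration operation is favoured.

2.33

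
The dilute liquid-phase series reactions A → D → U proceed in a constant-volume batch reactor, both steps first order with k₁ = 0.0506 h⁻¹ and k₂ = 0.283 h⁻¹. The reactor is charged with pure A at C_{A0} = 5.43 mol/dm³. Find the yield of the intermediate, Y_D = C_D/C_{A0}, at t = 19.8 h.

The intermediate concentration in a first-order A→B→C sequence is C_D = k₁C_{A0}(e^(−k₁t) − e^(−k₂t))/(k₂−k₁).
e^(−k₁t) = e^(−0.0506×19.8) = e^(−1.002) = 0.3672; e^(−k₂t) = e^(−5.603) = 0.003685.
C_D = 0.0506×5.43/(0.283−0.0506) × (0.3672−0.003685) = 1.182×0.3635 = 0.4298 mol/dm³.
Y_D = C_D/C_{A0} = 0.4298/5.43 = 0.0791.

0.0791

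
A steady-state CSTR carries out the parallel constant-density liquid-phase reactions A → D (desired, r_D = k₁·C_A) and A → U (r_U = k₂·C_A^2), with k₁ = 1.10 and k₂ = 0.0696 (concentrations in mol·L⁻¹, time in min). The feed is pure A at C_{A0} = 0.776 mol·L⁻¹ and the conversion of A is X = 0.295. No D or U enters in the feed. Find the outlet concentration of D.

Exit C_A = C_{A0}(1−X) = 0.776×0.705 = 0.5471 mol·L⁻¹.
In a CSTR the entire volume is at exit conditions, so r_D = 1.10×0.5471 = 0.6018 and r_U = 0.0696×0.5471^2 = 0.02083.
Fraction of consumed A going to D: r_D/(r_D+r_U) = 0.9665.
C_D = 0.9665·C_{A0}·X = 0.9665×0.776×0.295 = 0.221 mol·L⁻¹.

0.221 mol·L⁻¹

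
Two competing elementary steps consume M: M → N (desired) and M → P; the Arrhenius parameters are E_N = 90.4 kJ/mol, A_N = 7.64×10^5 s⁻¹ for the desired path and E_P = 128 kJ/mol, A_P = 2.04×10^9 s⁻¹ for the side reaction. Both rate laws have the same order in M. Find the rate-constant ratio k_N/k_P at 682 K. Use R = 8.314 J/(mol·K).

Since both paths have the same order in M, the concentration cancels and S_{N/P} = k_N/k_P = (A_N/A_P)·exp[(E_P−E_N)/(RT)].
(E_P−E_N)/(RT) = (128−90.4)×10³/(8.314×682) = 37600/5670 = 6.631.
k_N/k_P = (7.64×10^5/2.04×10^9)·exp(6.631) = 3.745×10^-4 × 758.4 = 0.284.

0.284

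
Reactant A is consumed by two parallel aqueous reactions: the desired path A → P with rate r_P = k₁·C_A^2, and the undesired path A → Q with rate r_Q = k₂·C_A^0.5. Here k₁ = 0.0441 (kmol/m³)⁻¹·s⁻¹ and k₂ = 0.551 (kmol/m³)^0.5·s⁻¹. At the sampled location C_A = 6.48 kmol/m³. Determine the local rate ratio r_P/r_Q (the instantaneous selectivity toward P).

1.32

S_{P/Q} = r_P/r_Q = (k₁·C_A^2)/(k₂·C_A^0.5) = (k₁/k₂)·C_A^1.5.
= (0.0441×6.480^2) / (0.551×6.480^0.5) = 1.852/1.403 = 1.32.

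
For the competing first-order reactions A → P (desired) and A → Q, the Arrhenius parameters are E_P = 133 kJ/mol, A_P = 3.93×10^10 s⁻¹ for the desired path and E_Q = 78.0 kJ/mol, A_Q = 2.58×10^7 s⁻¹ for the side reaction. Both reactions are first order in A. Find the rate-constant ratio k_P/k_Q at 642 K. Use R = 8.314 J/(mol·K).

0.0510

Since both paths have the same order in A, the concentration cancels and S_{P/Q} = k_P/k_Q = (A_P/A_Q)·exp[(E_Q−E_P)/(RT)].
(E_Q−E_P)/(RT) = (78.0−133)×10³/(8.314×642) = -55000/5338 = -10.30.
k_P/k_Q = (3.93×10^10/2.58×10^7)·exp(-10.30) = 1523 × 3.349×10^-5 = 0.0510.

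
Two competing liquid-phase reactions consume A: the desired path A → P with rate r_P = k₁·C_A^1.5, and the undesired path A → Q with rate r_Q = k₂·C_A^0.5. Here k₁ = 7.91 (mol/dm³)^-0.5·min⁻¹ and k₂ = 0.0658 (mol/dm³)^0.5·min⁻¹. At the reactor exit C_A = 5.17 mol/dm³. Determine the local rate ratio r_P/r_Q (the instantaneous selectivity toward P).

622

S_{P/Q} = r_P/r_Q = (k₁·C_A^1.5)/(k₂·C_A^0.5) = (k₁/k₂)·C_A.
= (7.91×5.170^1.5) / (0.0658×5.170^0.5) = 92.98/0.1496 = 622.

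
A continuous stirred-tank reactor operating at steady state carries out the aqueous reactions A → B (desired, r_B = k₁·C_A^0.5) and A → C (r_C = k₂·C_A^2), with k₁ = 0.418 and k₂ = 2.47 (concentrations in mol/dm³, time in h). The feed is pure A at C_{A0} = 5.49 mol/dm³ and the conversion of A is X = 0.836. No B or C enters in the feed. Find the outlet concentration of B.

Exit C_A = C_{A0}(1−X) = 5.49×0.164 = 0.9004 mol/dm³.
In a CSTR the entire volume is at exit conditions, so r_B = 0.418×0.9004^0.5 = 0.3966 and r_C = 2.47×0.9004^2 = 2.002.
Fraction of consumed A going to B: r_B/(r_B+r_C) = 0.1653.
C_B = 0.1653·C_{A0}·X = 0.1653×5.49×0.836 = 0.759 mol/dm³.

0.759 mol/dm³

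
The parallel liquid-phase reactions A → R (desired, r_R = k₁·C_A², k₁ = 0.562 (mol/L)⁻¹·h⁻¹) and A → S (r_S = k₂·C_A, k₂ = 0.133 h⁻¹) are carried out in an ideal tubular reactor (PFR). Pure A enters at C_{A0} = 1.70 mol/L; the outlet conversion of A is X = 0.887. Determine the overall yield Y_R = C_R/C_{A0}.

C_A = C_{A0}(1−X) = 0.1921 mol/L.
Along a PFR/batch, dC_S/dC_A = −r_S/(r_R+r_S) = −k₂/(k₂+k₁·C_A).
Integrating from C_{A0} to C_A: C_S = (0.133/0.562)·ln[(0.133+0.562·1.70)/(0.133+0.562·0.192)] = 0.2367·ln(1.088/0.2410) = 0.3568 mol/L.
Then C_R = (C_{A0}−C_A) − C_S = 1.508 − 0.3568 = 1.151 mol/L.
Y_R = C_R/C_{A0} = 1.151/1.70 = 0.677.

0.677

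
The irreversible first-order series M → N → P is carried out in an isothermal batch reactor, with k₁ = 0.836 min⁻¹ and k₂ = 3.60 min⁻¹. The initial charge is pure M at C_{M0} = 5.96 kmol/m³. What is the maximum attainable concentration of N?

0.890 kmol/m³

For a first-order series the maximum intermediate yield is C_{N,max}/C_{M0} = (k₁/k₂)^[k₂/(k₂−k₁)].
= (0.836/3.60)^(3.60/(3.60−0.836)) = (0.2322)^(1.302) = 0.1493.
C_{N,max} = 0.1493×5.96 = 0.890 kmol/m³.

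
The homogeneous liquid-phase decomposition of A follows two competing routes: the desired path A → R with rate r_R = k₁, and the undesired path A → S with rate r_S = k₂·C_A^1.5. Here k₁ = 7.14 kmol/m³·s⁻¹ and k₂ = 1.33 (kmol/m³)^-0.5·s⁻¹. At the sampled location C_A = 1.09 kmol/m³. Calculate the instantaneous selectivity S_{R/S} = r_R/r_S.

S_{R/S} = r_R/r_S = (k₁)/(k₂·C_A^1.5) = (k₁/k₂)·C_A^-1.5.
= (7.14) / (1.33×1.090^1.5) = 7.140/1.514 = 4.72.

4.72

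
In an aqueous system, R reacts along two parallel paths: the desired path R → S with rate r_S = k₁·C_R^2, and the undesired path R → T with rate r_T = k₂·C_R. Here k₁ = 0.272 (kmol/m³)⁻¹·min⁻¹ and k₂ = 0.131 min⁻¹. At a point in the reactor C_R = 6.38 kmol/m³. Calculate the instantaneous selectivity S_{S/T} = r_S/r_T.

S_{S/T} = r_S/r_T = (k₁·C_R^2)/(k₂·C_R) = (k₁/k₂)·C_R.
= (0.272×6.380^2) / (0.131×6.380) = 11.07/0.8358 = 13.2.
Since the desired path is higher order in R, keeping C_R high (PFR or concentrated feed) favours S.

13.2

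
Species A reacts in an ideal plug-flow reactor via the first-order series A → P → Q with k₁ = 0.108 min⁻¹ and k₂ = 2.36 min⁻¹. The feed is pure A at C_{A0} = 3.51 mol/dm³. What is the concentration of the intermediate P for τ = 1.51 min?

For first-order series with pure A initially, C_P(τ) = k₁C_{A0}/(k₂−k₁)·(e^(−k₁τ) − e^(−k₂τ)).
e^(−k₁τ) = e^(−0.108×1.51) = e^(−0.1631) = 0.8495; e^(−k₂τ) = e^(−3.564) = 0.02834.
C_P = 0.108×3.51/(2.36−0.108) × (0.8495−0.02834) = 0.1683×0.8212 = 0.1382 mol/dm³.

0.138 mol/dm³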